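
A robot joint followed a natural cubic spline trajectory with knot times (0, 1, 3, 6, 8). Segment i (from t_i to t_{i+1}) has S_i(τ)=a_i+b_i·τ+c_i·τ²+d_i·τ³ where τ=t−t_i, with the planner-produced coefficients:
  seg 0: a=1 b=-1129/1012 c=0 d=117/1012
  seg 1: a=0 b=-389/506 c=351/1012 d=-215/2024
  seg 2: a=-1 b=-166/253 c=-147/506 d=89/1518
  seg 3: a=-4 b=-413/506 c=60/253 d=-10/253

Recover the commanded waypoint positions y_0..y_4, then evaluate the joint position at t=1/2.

y_0=1 y_1=0 y_2=-1 y_3=-4 y_4=-5
S(1/2) = 3697/8096

y_0 = S_0(0) = a_0 = 1
y_1 = S_1(0) = a_1 = 0
y_2 = S_2(0) = a_2 = -1
y_3 = S_3(0) = a_3 = -4
y_4 = S_3(2) = -5
t_q=1/2 is in segment 0 (τ=1/2); S_0(τ)=3697/8096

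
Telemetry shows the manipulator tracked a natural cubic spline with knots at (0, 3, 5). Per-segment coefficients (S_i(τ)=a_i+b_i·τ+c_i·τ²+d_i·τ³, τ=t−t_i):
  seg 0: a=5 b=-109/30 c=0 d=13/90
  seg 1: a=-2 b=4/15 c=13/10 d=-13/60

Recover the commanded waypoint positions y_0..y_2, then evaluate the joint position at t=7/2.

y_0=5 y_1=-2 y_2=2
S(7/2) = -251/160

y_0 = S_0(0) = a_0 = 5
y_1 = S_1(0) = a_1 = -2
y_2 = S_1(2) = 2
t_q=7/2 is in segment 1 (τ=1/2); S_1(τ)=-251/160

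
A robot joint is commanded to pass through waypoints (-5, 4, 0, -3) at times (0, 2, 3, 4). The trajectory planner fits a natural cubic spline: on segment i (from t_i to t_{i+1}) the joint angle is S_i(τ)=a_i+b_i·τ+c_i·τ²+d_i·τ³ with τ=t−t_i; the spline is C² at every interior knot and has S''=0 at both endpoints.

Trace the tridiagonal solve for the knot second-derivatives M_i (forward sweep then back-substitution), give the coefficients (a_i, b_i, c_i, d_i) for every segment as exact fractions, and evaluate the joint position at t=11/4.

  seg 0: a=-5 b=347/46 c=0 d=-35/46
  seg 1: a=4 b=-73/46 c=-105/23 d=99/46
  seg 2: a=0 b=-98/23 c=87/46 d=-29/46
S(11/4) = 3385/2944

Δ: Δ0=9/2, Δ1=-4, Δ2=-3
row 1: diag=6, rhs=-51; c'=1/6, d'=-17/2
row 2: denom=4−1·1/6=23/6; d'=(6−1·-17/2)/(23/6)=87/23
back: M2=87/23
back: M1=-17/2−1/6·87/23=-210/23
M: M0=0, M1=-210/23, M2=87/23, M3=0
seg 0: a=-5, c=M0/2=0, d=(M1−M0)/(6·2)=-35/46, b=Δ0−h0·(2M0+M1)/6=347/46
seg 1: a=4, c=M1/2=-105/23, d=(M2−M1)/(6·1)=99/46, b=Δ1−h1·(2M1+M2)/6=-73/46
seg 2: a=0, c=M2/2=87/46, d=(M3−M2)/(6·1)=-29/46, b=Δ2−h2·(2M2+M3)/6=-98/23
t_q=11/4 → seg 1, τ=3/4; S=4+-73/46·τ+-105/23·τ²+99/46·τ³=3385/2944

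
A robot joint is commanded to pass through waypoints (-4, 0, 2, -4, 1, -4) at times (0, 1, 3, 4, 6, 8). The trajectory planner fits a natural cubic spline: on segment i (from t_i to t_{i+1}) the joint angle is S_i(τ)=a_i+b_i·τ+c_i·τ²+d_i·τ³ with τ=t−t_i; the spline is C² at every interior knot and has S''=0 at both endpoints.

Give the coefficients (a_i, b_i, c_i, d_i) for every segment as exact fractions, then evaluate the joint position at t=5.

Δ: Δ0=4, Δ1=1, Δ2=-6, Δ3=5/2, Δ4=-5/2
row 1: diag=6, rhs=-18; c'=1/3, d'=-3
row 2: denom=6−2·1/3=16/3; d'=(-42−2·-3)/(16/3)=-27/4
row 3: denom=6−1·3/16=93/16; d'=(51−1·-27/4)/(93/16)=308/31
row 4: denom=8−2·32/93=680/93; d'=(-30−2·308/31)/(680/93)=-2319/340
back: M4=-2319/340
back: M3=308/31−32/93·-2319/340=1044/85
back: M2=-27/4−3/16·1044/85=-1539/170
back: M1=-3−1/3·-1539/170=3/170
M: M0=0, M1=3/170, M2=-1539/170, M3=1044/85, M4=-2319/340, M5=0
seg 0: a=-4, c=M0/2=0, d=(M1−M0)/(6·1)=1/340, b=Δ0−h0·(2M0+M1)/6=1359/340
seg 1: a=0, c=M1/2=3/340, d=(M2−M1)/(6·2)=-257/340, b=Δ1−h1·(2M1+M2)/6=681/170
seg 2: a=2, c=M2/2=-1539/340, d=(M3−M2)/(6·1)=1209/340, b=Δ2−h2·(2M2+M3)/6=-171/34
seg 3: a=-4, c=M3/2=522/85, d=(M4−M3)/(6·2)=-433/272, b=Δ3−h3·(2M3+M4)/6=-1161/340
seg 4: a=1, c=M4/2=-2319/680, d=(M5−M4)/(6·2)=773/1360, b=Δ4−h4·(2M4+M5)/6=174/85
t_q=5 → seg 3, τ=1; S=-4+-1161/340·τ+522/85·τ²+-433/272·τ³=-3897/1360

  seg 0: a=-4 b=1359/340 c=0 d=1/340
  seg 1: a=0 b=681/170 c=3/340 d=-257/340
  seg 2: a=2 b=-171/34 c=-1539/340 d=1209/340
  seg 3: a=-4 b=-1161/340 c=522/85 d=-433/272
  seg 4: a=1 b=174/85 c=-2319/680 d=773/1360
S(5) = -3897/1360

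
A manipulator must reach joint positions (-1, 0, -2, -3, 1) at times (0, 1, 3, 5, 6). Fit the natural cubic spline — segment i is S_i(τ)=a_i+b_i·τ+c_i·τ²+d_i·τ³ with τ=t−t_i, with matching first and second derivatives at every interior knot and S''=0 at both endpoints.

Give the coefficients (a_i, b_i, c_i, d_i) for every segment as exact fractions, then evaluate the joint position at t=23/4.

  seg 0: a=-1 b=79/60 c=0 d=-19/60
  seg 1: a=0 b=11/30 c=-19/20 d=2/15
  seg 2: a=-2 b=-11/6 c=-3/20 d=49/120
  seg 3: a=-3 b=37/15 c=23/10 d=-23/30
S(23/4) = -23/128

Δ: Δ0=1, Δ1=-1, Δ2=-1/2, Δ3=4
row 1: diag=6, rhs=-12; c'=1/3, d'=-2
row 2: denom=8−2·1/3=22/3; d'=(3−2·-2)/(22/3)=21/22
row 3: denom=6−2·3/11=60/11; d'=(27−2·21/22)/(60/11)=23/5
back: M3=23/5
back: M2=21/22−3/11·23/5=-3/10
back: M1=-2−1/3·-3/10=-19/10
M: M0=0, M1=-19/10, M2=-3/10, M3=23/5, M4=0
seg 0: a=-1, c=M0/2=0, d=(M1−M0)/(6·1)=-19/60, b=Δ0−h0·(2M0+M1)/6=79/60
seg 1: a=0, c=M1/2=-19/20, d=(M2−M1)/(6·2)=2/15, b=Δ1−h1·(2M1+M2)/6=11/30
seg 2: a=-2, c=M2/2=-3/20, d=(M3−M2)/(6·2)=49/120, b=Δ2−h2·(2M2+M3)/6=-11/6
seg 3: a=-3, c=M3/2=23/10, d=(M4−M3)/(6·1)=-23/30, b=Δ3−h3·(2M3+M4)/6=37/15
t_q=23/4 → seg 3, τ=3/4; S=-3+37/15·τ+23/10·τ²+-23/30·τ³=-23/128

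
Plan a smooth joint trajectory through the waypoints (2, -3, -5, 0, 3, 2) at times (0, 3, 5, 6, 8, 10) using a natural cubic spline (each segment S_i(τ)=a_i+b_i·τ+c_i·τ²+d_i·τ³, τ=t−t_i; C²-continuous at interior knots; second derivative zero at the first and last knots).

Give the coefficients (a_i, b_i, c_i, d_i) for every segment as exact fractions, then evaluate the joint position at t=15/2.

Δ: Δ0=-5/3, Δ1=-1, Δ2=5, Δ3=3/2, Δ4=-1/2
row 1: diag=10, rhs=4; c'=1/5, d'=2/5
row 2: denom=6−2·1/5=28/5; d'=(36−2·2/5)/(28/5)=44/7
row 3: denom=6−1·5/28=163/28; d'=(-21−1·44/7)/(163/28)=-764/163
row 4: denom=8−2·56/163=1192/163; d'=(-12−2·-764/163)/(1192/163)=-107/298
back: M4=-107/298
back: M3=-764/163−56/163·-107/298=-680/149
back: M2=44/7−5/28·-680/149=1058/149
back: M1=2/5−1/5·1058/149=-152/149
M: M0=0, M1=-152/149, M2=1058/149, M3=-680/149, M4=-107/298, M5=0
seg 0: a=2, c=M0/2=0, d=(M1−M0)/(6·3)=-76/1341, b=Δ0−h0·(2M0+M1)/6=-517/447
seg 1: a=-3, c=M1/2=-76/149, d=(M2−M1)/(6·2)=605/894, b=Δ1−h1·(2M1+M2)/6=-1201/447
seg 2: a=-5, c=M2/2=529/149, d=(M3−M2)/(6·1)=-869/447, b=Δ2−h2·(2M2+M3)/6=1517/447
seg 3: a=0, c=M3/2=-340/149, d=(M4−M3)/(6·2)=1253/3576, b=Δ3−h3·(2M3+M4)/6=2084/447
seg 4: a=3, c=M4/2=-107/596, d=(M5−M4)/(6·2)=107/3576, b=Δ4−h4·(2M4+M5)/6=-233/894
t_q=15/2 → seg 3, τ=3/2; S=0+2084/447·τ+-340/149·τ²+1253/3576·τ³=29005/9536

  seg 0: a=2 b=-517/447 c=0 d=-76/1341
  seg 1: a=-3 b=-1201/447 c=-76/149 d=605/894
  seg 2: a=-5 b=1517/447 c=529/149 d=-869/447
  seg 3: a=0 b=2084/447 c=-340/149 d=1253/3576
  seg 4: a=3 b=-233/894 c=-107/596 d=107/3576
S(15/2) = 29005/9536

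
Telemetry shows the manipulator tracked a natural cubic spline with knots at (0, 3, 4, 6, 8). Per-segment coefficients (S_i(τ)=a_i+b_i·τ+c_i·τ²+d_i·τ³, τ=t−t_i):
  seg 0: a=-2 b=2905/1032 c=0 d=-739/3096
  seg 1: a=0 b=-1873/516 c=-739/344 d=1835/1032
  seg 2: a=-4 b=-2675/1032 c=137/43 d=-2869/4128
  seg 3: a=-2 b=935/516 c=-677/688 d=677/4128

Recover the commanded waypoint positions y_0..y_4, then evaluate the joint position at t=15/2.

y_0 = S_0(0) = a_0 = -2
y_1 = S_1(0) = a_1 = 0
y_2 = S_2(0) = a_2 = -4
y_3 = S_3(0) = a_3 = -2
y_4 = S_3(2) = -1
t_q=15/2 is in segment 3 (τ=3/2); S_3(τ)=-10375/11008

y_0=-2 y_1=0 y_2=-4 y_3=-2 y_4=-1
S(15/2) = -10375/11008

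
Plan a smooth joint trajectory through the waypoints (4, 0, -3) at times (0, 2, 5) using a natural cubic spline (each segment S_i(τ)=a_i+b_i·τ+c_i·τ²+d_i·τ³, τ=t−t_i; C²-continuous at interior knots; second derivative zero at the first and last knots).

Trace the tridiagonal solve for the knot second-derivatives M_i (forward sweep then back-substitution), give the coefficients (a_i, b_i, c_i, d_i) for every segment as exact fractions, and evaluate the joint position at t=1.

Δ: Δ0=-2, Δ1=-1
row 1: diag=10, rhs=6; c'=3/10, d'=3/5
back: M1=3/5
M: M0=0, M1=3/5, M2=0
seg 0: a=4, c=M0/2=0, d=(M1−M0)/(6·2)=1/20, b=Δ0−h0·(2M0+M1)/6=-11/5
seg 1: a=0, c=M1/2=3/10, d=(M2−M1)/(6·3)=-1/30, b=Δ1−h1·(2M1+M2)/6=-8/5
t_q=1 → seg 0, τ=1; S=4+-11/5·τ+0·τ²+1/20·τ³=37/20

  seg 0: a=4 b=-11/5 c=0 d=1/20
  seg 1: a=0 b=-8/5 c=3/10 d=-1/30
S(1) = 37/20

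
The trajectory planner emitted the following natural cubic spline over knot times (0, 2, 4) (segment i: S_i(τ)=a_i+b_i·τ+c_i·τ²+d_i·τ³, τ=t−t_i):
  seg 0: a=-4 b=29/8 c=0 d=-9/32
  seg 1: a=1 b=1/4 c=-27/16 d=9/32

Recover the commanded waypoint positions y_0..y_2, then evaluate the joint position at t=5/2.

y_0=-4 y_1=1 y_2=-3
S(5/2) = 189/256

y_0 = S_0(0) = a_0 = -4
y_1 = S_1(0) = a_1 = 1
y_2 = S_1(2) = -3
t_q=5/2 is in segment 1 (τ=1/2); S_1(τ)=189/256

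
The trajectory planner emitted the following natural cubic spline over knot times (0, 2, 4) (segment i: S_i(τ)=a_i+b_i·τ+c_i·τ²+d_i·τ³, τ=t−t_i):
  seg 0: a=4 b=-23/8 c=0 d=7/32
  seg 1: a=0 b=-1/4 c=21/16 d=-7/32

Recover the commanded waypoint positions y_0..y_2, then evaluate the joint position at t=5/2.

y_0 = S_0(0) = a_0 = 4
y_1 = S_1(0) = a_1 = 0
y_2 = S_1(2) = 3
t_q=5/2 is in segment 1 (τ=1/2); S_1(τ)=45/256

y_0=4 y_1=0 y_2=3
S(5/2) = 45/256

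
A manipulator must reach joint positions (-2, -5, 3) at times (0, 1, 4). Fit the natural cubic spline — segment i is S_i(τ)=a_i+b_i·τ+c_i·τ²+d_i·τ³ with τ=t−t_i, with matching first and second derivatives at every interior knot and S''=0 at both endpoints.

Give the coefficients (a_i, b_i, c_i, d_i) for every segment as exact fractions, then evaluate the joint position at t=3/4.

Δ: Δ0=-3, Δ1=8/3
row 1: diag=8, rhs=34; c'=3/8, d'=17/4
back: M1=17/4
M: M0=0, M1=17/4, M2=0
seg 0: a=-2, c=M0/2=0, d=(M1−M0)/(6·1)=17/24, b=Δ0−h0·(2M0+M1)/6=-89/24
seg 1: a=-5, c=M1/2=17/8, d=(M2−M1)/(6·3)=-17/72, b=Δ1−h1·(2M1+M2)/6=-19/12
t_q=3/4 → seg 0, τ=3/4; S=-2+-89/24·τ+0·τ²+17/24·τ³=-2295/512

  seg 0: a=-2 b=-89/24 c=0 d=17/24
  seg 1: a=-5 b=-19/12 c=17/8 d=-17/72
S(3/4) = -2295/512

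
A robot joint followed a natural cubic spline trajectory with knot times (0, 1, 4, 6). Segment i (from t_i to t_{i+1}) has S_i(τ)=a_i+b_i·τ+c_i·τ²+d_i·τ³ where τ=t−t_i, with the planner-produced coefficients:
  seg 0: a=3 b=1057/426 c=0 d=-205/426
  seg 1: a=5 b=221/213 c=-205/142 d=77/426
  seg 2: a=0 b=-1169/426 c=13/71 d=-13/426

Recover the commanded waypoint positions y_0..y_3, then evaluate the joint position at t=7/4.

y_0 = S_0(0) = a_0 = 3
y_1 = S_1(0) = a_1 = 5
y_2 = S_2(0) = a_2 = 0
y_3 = S_2(2) = -5
t_q=7/4 is in segment 1 (τ=3/4); S_1(τ)=45825/9088

y_0=3 y_1=5 y_2=0 y_3=-5
S(7/4) = 45825/9088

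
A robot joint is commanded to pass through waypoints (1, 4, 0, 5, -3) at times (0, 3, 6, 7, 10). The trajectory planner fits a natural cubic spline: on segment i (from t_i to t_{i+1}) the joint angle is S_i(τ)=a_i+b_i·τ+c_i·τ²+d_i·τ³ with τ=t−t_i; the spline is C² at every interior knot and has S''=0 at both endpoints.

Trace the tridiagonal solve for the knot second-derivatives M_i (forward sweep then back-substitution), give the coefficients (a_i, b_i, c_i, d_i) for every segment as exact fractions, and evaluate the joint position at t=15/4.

Δ: Δ0=1, Δ1=-4/3, Δ2=5, Δ3=-8/3
row 1: diag=12, rhs=-14; c'=1/4, d'=-7/6
row 2: denom=8−3·1/4=29/4; d'=(38−3·-7/6)/(29/4)=166/29
row 3: denom=8−1·4/29=228/29; d'=(-46−1·166/29)/(228/29)=-125/19
back: M3=-125/19
back: M2=166/29−4/29·-125/19=126/19
back: M1=-7/6−1/4·126/19=-161/57
M: M0=0, M1=-161/57, M2=126/19, M3=-125/19, M4=0
seg 0: a=1, c=M0/2=0, d=(M1−M0)/(6·3)=-161/1026, b=Δ0−h0·(2M0+M1)/6=275/114
seg 1: a=4, c=M1/2=-161/114, d=(M2−M1)/(6·3)=539/1026, b=Δ1−h1·(2M1+M2)/6=-104/57
seg 2: a=0, c=M2/2=63/19, d=(M3−M2)/(6·1)=-251/114, b=Δ2−h2·(2M2+M3)/6=443/114
seg 3: a=5, c=M3/2=-125/38, d=(M4−M3)/(6·3)=125/342, b=Δ3−h3·(2M3+M4)/6=223/57
t_q=15/4 → seg 1, τ=3/4; S=4+-104/57·τ+-161/114·τ²+539/1026·τ³=5007/2432

  seg 0: a=1 b=275/114 c=0 d=-161/1026
  seg 1: a=4 b=-104/57 c=-161/114 d=539/1026
  seg 2: a=0 b=443/114 c=63/19 d=-251/114
  seg 3: a=5 b=223/57 c=-125/38 d=125/342
S(15/4) = 5007/2432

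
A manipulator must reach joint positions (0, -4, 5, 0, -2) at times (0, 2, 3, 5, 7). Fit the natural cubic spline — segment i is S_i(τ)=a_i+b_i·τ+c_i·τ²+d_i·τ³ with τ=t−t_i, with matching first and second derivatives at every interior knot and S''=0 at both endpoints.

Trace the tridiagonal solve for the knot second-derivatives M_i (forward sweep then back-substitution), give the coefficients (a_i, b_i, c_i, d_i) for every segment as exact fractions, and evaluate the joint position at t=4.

Δ: Δ0=-2, Δ1=9, Δ2=-5/2, Δ3=-1
row 1: diag=6, rhs=66; c'=1/6, d'=11
row 2: denom=6−1·1/6=35/6; d'=(-69−1·11)/(35/6)=-96/7
row 3: denom=8−2·12/35=256/35; d'=(9−2·-96/7)/(256/35)=1275/256
back: M3=1275/256
back: M2=-96/7−12/35·1275/256=-987/64
back: M1=11−1/6·-987/64=1737/128
M: M0=0, M1=1737/128, M2=-987/64, M3=1275/256, M4=0
seg 0: a=0, c=M0/2=0, d=(M1−M0)/(6·2)=579/512, b=Δ0−h0·(2M0+M1)/6=-835/128
seg 1: a=-4, c=M1/2=1737/256, d=(M2−M1)/(6·1)=-1237/256, b=Δ1−h1·(2M1+M2)/6=451/64
seg 2: a=5, c=M2/2=-987/128, d=(M3−M2)/(6·2)=1741/1024, b=Δ2−h2·(2M2+M3)/6=1567/256
seg 3: a=0, c=M3/2=1275/512, d=(M4−M3)/(6·2)=-425/1024, b=Δ3−h3·(2M3+M4)/6=-553/128
t_q=4 → seg 2, τ=1; S=5+1567/256·τ+-987/128·τ²+1741/1024·τ³=5233/1024

  seg 0: a=0 b=-835/128 c=0 d=579/512
  seg 1: a=-4 b=451/64 c=1737/256 d=-1237/256
  seg 2: a=5 b=1567/256 c=-987/128 d=1741/1024
  seg 3: a=0 b=-553/128 c=1275/512 d=-425/1024
S(4) = 5233/1024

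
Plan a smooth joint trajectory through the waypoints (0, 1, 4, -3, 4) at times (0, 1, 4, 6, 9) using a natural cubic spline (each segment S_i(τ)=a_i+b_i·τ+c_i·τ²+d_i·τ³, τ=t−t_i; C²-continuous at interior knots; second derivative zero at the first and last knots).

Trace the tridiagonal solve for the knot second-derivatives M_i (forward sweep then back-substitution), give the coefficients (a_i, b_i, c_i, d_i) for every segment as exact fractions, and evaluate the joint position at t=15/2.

Δ: Δ0=1, Δ1=1, Δ2=-7/2, Δ3=7/3
row 1: diag=8, rhs=0; c'=3/8, d'=0
row 2: denom=10−3·3/8=71/8; d'=(-27−3·0)/(71/8)=-216/71
row 3: denom=10−2·16/71=678/71; d'=(35−2·-216/71)/(678/71)=2917/678
back: M3=2917/678
back: M2=-216/71−16/71·2917/678=-1360/339
back: M1=0−3/8·-1360/339=170/113
M: M0=0, M1=170/113, M2=-1360/339, M3=2917/678, M4=0
seg 0: a=0, c=M0/2=0, d=(M1−M0)/(6·1)=85/339, b=Δ0−h0·(2M0+M1)/6=254/339
seg 1: a=1, c=M1/2=85/113, d=(M2−M1)/(6·3)=-935/3051, b=Δ1−h1·(2M1+M2)/6=509/339
seg 2: a=4, c=M2/2=-680/339, d=(M3−M2)/(6·2)=1879/2712, b=Δ2−h2·(2M2+M3)/6=-766/339
seg 3: a=-3, c=M3/2=2917/1356, d=(M4−M3)/(6·3)=-2917/12204, b=Δ3−h3·(2M3+M4)/6=-445/226
t_q=15/2 → seg 3, τ=3/2; S=-3+-445/226·τ+2917/1356·τ²+-2917/12204·τ³=-6943/3616

  seg 0: a=0 b=254/339 c=0 d=85/339
  seg 1: a=1 b=509/339 c=85/113 d=-935/3051
  seg 2: a=4 b=-766/339 c=-680/339 d=1879/2712
  seg 3: a=-3 b=-445/226 c=2917/1356 d=-2917/12204
S(15/2) = -6943/3616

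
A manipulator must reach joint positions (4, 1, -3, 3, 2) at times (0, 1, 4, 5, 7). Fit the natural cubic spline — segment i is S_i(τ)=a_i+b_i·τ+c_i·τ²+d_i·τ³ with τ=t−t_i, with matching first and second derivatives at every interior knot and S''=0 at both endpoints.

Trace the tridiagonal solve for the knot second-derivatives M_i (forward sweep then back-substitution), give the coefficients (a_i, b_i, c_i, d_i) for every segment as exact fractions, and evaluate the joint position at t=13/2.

  seg 0: a=4 b=-5357/1932 c=0 d=-439/1932
  seg 1: a=1 b=-3337/966 c=-439/644 d=2683/5796
  seg 2: a=-3 b=9571/1932 c=561/161 d=-673/276
  seg 3: a=3 b=4451/966 c=-2467/644 d=2467/3864
S(13/2) = 35519/10304

Δ: Δ0=-3, Δ1=-4/3, Δ2=6, Δ3=-1/2
row 1: diag=8, rhs=10; c'=3/8, d'=5/4
row 2: denom=8−3·3/8=55/8; d'=(44−3·5/4)/(55/8)=322/55
row 3: denom=6−1·8/55=322/55; d'=(-39−1·322/55)/(322/55)=-2467/322
back: M3=-2467/322
back: M2=322/55−8/55·-2467/322=1122/161
back: M1=5/4−3/8·1122/161=-439/322
M: M0=0, M1=-439/322, M2=1122/161, M3=-2467/322, M4=0
seg 0: a=4, c=M0/2=0, d=(M1−M0)/(6·1)=-439/1932, b=Δ0−h0·(2M0+M1)/6=-5357/1932
seg 1: a=1, c=M1/2=-439/644, d=(M2−M1)/(6·3)=2683/5796, b=Δ1−h1·(2M1+M2)/6=-3337/966
seg 2: a=-3, c=M2/2=561/161, d=(M3−M2)/(6·1)=-673/276, b=Δ2−h2·(2M2+M3)/6=9571/1932
seg 3: a=3, c=M3/2=-2467/644, d=(M4−M3)/(6·2)=2467/3864, b=Δ3−h3·(2M3+M4)/6=4451/966
t_q=13/2 → seg 3, τ=3/2; S=3+4451/966·τ+-2467/644·τ²+2467/3864·τ³=35519/10304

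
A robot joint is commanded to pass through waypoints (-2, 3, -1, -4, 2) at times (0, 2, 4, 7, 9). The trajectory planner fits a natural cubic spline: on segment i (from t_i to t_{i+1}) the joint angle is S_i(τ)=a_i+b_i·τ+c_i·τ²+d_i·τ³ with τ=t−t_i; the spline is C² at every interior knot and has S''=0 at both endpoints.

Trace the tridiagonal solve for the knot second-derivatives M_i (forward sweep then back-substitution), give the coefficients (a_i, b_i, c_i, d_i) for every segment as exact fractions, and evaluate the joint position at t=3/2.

Δ: Δ0=5/2, Δ1=-2, Δ2=-1, Δ3=3
row 1: diag=8, rhs=-27; c'=1/4, d'=-27/8
row 2: denom=10−2·1/4=19/2; d'=(6−2·-27/8)/(19/2)=51/38
row 3: denom=10−3·6/19=172/19; d'=(24−3·51/38)/(172/19)=759/344
back: M3=759/344
back: M2=51/38−6/19·759/344=111/172
back: M1=-27/8−1/4·111/172=-2433/688
M: M0=0, M1=-2433/688, M2=111/172, M3=759/344, M4=0
seg 0: a=-2, c=M0/2=0, d=(M1−M0)/(6·2)=-811/2752, b=Δ0−h0·(2M0+M1)/6=2531/688
seg 1: a=3, c=M1/2=-2433/1376, d=(M2−M1)/(6·2)=959/2752, b=Δ1−h1·(2M1+M2)/6=49/344
seg 2: a=-1, c=M2/2=111/344, d=(M3−M2)/(6·3)=179/2064, b=Δ2−h2·(2M2+M3)/6=-1891/688
seg 3: a=-4, c=M3/2=759/688, d=(M4−M3)/(6·2)=-253/1376, b=Δ3−h3·(2M3+M4)/6=263/172
t_q=3/2 → seg 0, τ=3/2; S=-2+2531/688·τ+0·τ²+-811/2752·τ³=55559/22016

  seg 0: a=-2 b=2531/688 c=0 d=-811/2752
  seg 1: a=3 b=49/344 c=-2433/1376 d=959/2752
  seg 2: a=-1 b=-1891/688 c=111/344 d=179/2064
  seg 3: a=-4 b=263/172 c=759/688 d=-253/1376
S(3/2) = 55559/22016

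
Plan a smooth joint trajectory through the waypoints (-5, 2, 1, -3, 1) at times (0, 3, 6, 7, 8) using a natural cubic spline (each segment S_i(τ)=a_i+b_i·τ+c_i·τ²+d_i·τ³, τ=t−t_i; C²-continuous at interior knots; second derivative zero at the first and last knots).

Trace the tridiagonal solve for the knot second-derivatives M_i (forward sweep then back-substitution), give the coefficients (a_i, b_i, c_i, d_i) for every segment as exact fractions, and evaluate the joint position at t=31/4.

Δ: Δ0=7/3, Δ1=-1/3, Δ2=-4, Δ3=4
row 1: diag=12, rhs=-16; c'=1/4, d'=-4/3
row 2: denom=8−3·1/4=29/4; d'=(-22−3·-4/3)/(29/4)=-72/29
row 3: denom=4−1·4/29=112/29; d'=(48−1·-72/29)/(112/29)=183/14
back: M3=183/14
back: M2=-72/29−4/29·183/14=-30/7
back: M1=-4/3−1/4·-30/7=-11/42
M: M0=0, M1=-11/42, M2=-30/7, M3=183/14, M4=0
seg 0: a=-5, c=M0/2=0, d=(M1−M0)/(6·3)=-11/756, b=Δ0−h0·(2M0+M1)/6=69/28
seg 1: a=2, c=M1/2=-11/84, d=(M2−M1)/(6·3)=-169/756, b=Δ1−h1·(2M1+M2)/6=29/14
seg 2: a=1, c=M2/2=-15/7, d=(M3−M2)/(6·1)=81/28, b=Δ2−h2·(2M2+M3)/6=-19/4
seg 3: a=-3, c=M3/2=183/28, d=(M4−M3)/(6·1)=-61/28, b=Δ3−h3·(2M3+M4)/6=-5/14
t_q=31/4 → seg 3, τ=3/4; S=-3+-5/14·τ+183/28·τ²+-61/28·τ³=-915/1792

  seg 0: a=-5 b=69/28 c=0 d=-11/756
  seg 1: a=2 b=29/14 c=-11/84 d=-169/756
  seg 2: a=1 b=-19/4 c=-15/7 d=81/28
  seg 3: a=-3 b=-5/14 c=183/28 d=-61/28
S(31/4) = -915/1792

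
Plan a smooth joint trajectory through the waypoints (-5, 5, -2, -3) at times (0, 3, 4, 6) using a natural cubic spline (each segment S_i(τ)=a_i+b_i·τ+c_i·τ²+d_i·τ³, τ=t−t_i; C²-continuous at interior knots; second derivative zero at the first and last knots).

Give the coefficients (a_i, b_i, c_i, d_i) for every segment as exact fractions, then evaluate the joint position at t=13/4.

  seg 0: a=-5 b=2173/282 c=0 d=-137/282
  seg 1: a=5 b=-763/141 c=-411/94 d=785/282
  seg 2: a=-2 b=-1637/282 c=187/47 d=-187/282
S(13/4) = 20559/6016

Δ: Δ0=10/3, Δ1=-7, Δ2=-1/2
row 1: diag=8, rhs=-62; c'=1/8, d'=-31/4
row 2: denom=6−1·1/8=47/8; d'=(39−1·-31/4)/(47/8)=374/47
back: M2=374/47
back: M1=-31/4−1/8·374/47=-411/47
M: M0=0, M1=-411/47, M2=374/47, M3=0
seg 0: a=-5, c=M0/2=0, d=(M1−M0)/(6·3)=-137/282, b=Δ0−h0·(2M0+M1)/6=2173/282
seg 1: a=5, c=M1/2=-411/94, d=(M2−M1)/(6·1)=785/282, b=Δ1−h1·(2M1+M2)/6=-763/141
seg 2: a=-2, c=M2/2=187/47, d=(M3−M2)/(6·2)=-187/282, b=Δ2−h2·(2M2+M3)/6=-1637/282
t_q=13/4 → seg 1, τ=1/4; S=5+-763/141·τ+-411/94·τ²+785/282·τ³=20559/6016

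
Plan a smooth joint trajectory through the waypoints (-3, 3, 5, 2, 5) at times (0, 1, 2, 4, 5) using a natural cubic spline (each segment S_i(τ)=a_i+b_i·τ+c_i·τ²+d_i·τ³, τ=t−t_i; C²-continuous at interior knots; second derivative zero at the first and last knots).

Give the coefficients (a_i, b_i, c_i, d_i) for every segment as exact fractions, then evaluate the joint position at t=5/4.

  seg 0: a=-3 b=415/61 c=0 d=-49/61
  seg 1: a=3 b=268/61 c=-147/61 d=1/61
  seg 2: a=5 b=-23/61 c=-144/61 d=439/488
  seg 3: a=2 b=119/122 c=741/244 d=-247/244
S(5/4) = 15413/3904

Δ: Δ0=6, Δ1=2, Δ2=-3/2, Δ3=3
row 1: diag=4, rhs=-24; c'=1/4, d'=-6
row 2: denom=6−1·1/4=23/4; d'=(-21−1·-6)/(23/4)=-60/23
row 3: denom=6−2·8/23=122/23; d'=(27−2·-60/23)/(122/23)=741/122
back: M3=741/122
back: M2=-60/23−8/23·741/122=-288/61
back: M1=-6−1/4·-288/61=-294/61
M: M0=0, M1=-294/61, M2=-288/61, M3=741/122, M4=0
seg 0: a=-3, c=M0/2=0, d=(M1−M0)/(6·1)=-49/61, b=Δ0−h0·(2M0+M1)/6=415/61
seg 1: a=3, c=M1/2=-147/61, d=(M2−M1)/(6·1)=1/61, b=Δ1−h1·(2M1+M2)/6=268/61
seg 2: a=5, c=M2/2=-144/61, d=(M3−M2)/(6·2)=439/488, b=Δ2−h2·(2M2+M3)/6=-23/61
seg 3: a=2, c=M3/2=741/244, d=(M4−M3)/(6·1)=-247/244, b=Δ3−h3·(2M3+M4)/6=119/122
t_q=5/4 → seg 1, τ=1/4; S=3+268/61·τ+-147/61·τ²+1/61·τ³=15413/3904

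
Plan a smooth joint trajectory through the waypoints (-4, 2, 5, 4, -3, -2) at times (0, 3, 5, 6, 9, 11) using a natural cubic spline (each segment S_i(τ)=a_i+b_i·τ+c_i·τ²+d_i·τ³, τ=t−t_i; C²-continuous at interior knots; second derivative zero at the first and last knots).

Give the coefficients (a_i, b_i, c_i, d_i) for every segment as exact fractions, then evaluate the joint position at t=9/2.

Δ: Δ0=2, Δ1=3/2, Δ2=-1, Δ3=-7/3, Δ4=1/2
row 1: diag=10, rhs=-3; c'=1/5, d'=-3/10
row 2: denom=6−2·1/5=28/5; d'=(-15−2·-3/10)/(28/5)=-18/7
row 3: denom=8−1·5/28=219/28; d'=(-8−1·-18/7)/(219/28)=-152/219
row 4: denom=10−3·28/73=646/73; d'=(17−3·-152/219)/(646/73)=1393/646
back: M4=1393/646
back: M3=-152/219−28/73·1393/646=-1474/969
back: M2=-18/7−5/28·-1474/969=-4457/1938
back: M1=-3/10−1/5·-4457/1938=155/969
M: M0=0, M1=155/969, M2=-4457/1938, M3=-1474/969, M4=1393/646, M5=0
seg 0: a=-4, c=M0/2=0, d=(M1−M0)/(6·3)=155/17442, b=Δ0−h0·(2M0+M1)/6=3721/1938
seg 1: a=2, c=M1/2=155/1938, d=(M2−M1)/(6·2)=-1589/7752, b=Δ1−h1·(2M1+M2)/6=2093/969
seg 2: a=5, c=M2/2=-4457/3876, d=(M3−M2)/(6·1)=503/3876, b=Δ2−h2·(2M2+M3)/6=13/646
seg 3: a=4, c=M3/2=-737/969, d=(M4−M3)/(6·3)=7127/34884, b=Δ3−h3·(2M3+M4)/6=-431/228
seg 4: a=-3, c=M4/2=1393/1292, d=(M5−M4)/(6·2)=-1393/7752, b=Δ4−h4·(2M4+M5)/6=-1817/1938
t_q=9/2 → seg 1, τ=3/2; S=2+2093/969·τ+155/1938·τ²+-1589/7752·τ³=97739/20672

  seg 0: a=-4 b=3721/1938 c=0 d=155/17442
  seg 1: a=2 b=2093/969 c=155/1938 d=-1589/7752
  seg 2: a=5 b=13/646 c=-4457/3876 d=503/3876
  seg 3: a=4 b=-431/228 c=-737/969 d=7127/34884
  seg 4: a=-3 b=-1817/1938 c=1393/1292 d=-1393/7752
S(9/2) = 97739/20672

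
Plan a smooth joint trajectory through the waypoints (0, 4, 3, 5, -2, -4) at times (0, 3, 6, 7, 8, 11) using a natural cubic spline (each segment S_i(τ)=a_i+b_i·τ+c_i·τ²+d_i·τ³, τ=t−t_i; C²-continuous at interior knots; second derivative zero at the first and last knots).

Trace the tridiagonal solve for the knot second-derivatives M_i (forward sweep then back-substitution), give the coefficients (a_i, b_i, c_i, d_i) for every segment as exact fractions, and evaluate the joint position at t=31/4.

  seg 0: a=0 b=2008/867 c=0 d=-284/2601
  seg 1: a=4 b=-548/867 c=-284/289 d=2815/7803
  seg 2: a=3 b=2785/867 c=1963/867 d=-3014/867
  seg 3: a=5 b=-777/289 c=-7079/867 d=3341/867
  seg 4: a=-2 b=-6466/867 c=2944/867 d=-2944/7803
S(31/4) = 305/18496

Δ: Δ0=4/3, Δ1=-1/3, Δ2=2, Δ3=-7, Δ4=-2/3
row 1: diag=12, rhs=-10; c'=1/4, d'=-5/6
row 2: denom=8−3·1/4=29/4; d'=(14−3·-5/6)/(29/4)=66/29
row 3: denom=4−1·4/29=112/29; d'=(-54−1·66/29)/(112/29)=-102/7
row 4: denom=8−1·29/112=867/112; d'=(38−1·-102/7)/(867/112)=5888/867
back: M4=5888/867
back: M3=-102/7−29/112·5888/867=-14158/867
back: M2=66/29−4/29·-14158/867=3926/867
back: M1=-5/6−1/4·3926/867=-568/289
M: M0=0, M1=-568/289, M2=3926/867, M3=-14158/867, M4=5888/867, M5=0
seg 0: a=0, c=M0/2=0, d=(M1−M0)/(6·3)=-284/2601, b=Δ0−h0·(2M0+M1)/6=2008/867
seg 1: a=4, c=M1/2=-284/289, d=(M2−M1)/(6·3)=2815/7803, b=Δ1−h1·(2M1+M2)/6=-548/867
seg 2: a=3, c=M2/2=1963/867, d=(M3−M2)/(6·1)=-3014/867, b=Δ2−h2·(2M2+M3)/6=2785/867
seg 3: a=5, c=M3/2=-7079/867, d=(M4−M3)/(6·1)=3341/867, b=Δ3−h3·(2M3+M4)/6=-777/289
seg 4: a=-2, c=M4/2=2944/867, d=(M5−M4)/(6·3)=-2944/7803, b=Δ4−h4·(2M4+M5)/6=-6466/867
t_q=31/4 → seg 3, τ=3/4; S=5+-777/289·τ+-7079/867·τ²+3341/867·τ³=305/18496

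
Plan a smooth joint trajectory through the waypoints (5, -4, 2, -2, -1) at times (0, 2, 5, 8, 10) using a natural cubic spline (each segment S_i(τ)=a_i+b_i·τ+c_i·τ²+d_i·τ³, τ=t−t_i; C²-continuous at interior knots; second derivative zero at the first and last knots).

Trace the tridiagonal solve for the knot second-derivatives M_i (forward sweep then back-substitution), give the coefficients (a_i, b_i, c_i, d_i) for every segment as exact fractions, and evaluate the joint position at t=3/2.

  seg 0: a=5 b=-3133/510 c=0 d=419/1020
  seg 1: a=-4 b=-619/510 c=419/170 d=-1066/2295
  seg 2: a=2 b=31/30 c=-175/102 d=709/2295
  seg 3: a=-2 b=-469/510 c=181/170 d=-181/1020
S(3/2) = -7693/2720

Δ: Δ0=-9/2, Δ1=2, Δ2=-4/3, Δ3=1/2
row 1: diag=10, rhs=39; c'=3/10, d'=39/10
row 2: denom=12−3·3/10=111/10; d'=(-20−3·39/10)/(111/10)=-317/111
row 3: denom=10−3·10/37=340/37; d'=(11−3·-317/111)/(340/37)=181/85
back: M3=181/85
back: M2=-317/111−10/37·181/85=-175/51
back: M1=39/10−3/10·-175/51=419/85
M: M0=0, M1=419/85, M2=-175/51, M3=181/85, M4=0
seg 0: a=5, c=M0/2=0, d=(M1−M0)/(6·2)=419/1020, b=Δ0−h0·(2M0+M1)/6=-3133/510
seg 1: a=-4, c=M1/2=419/170, d=(M2−M1)/(6·3)=-1066/2295, b=Δ1−h1·(2M1+M2)/6=-619/510
seg 2: a=2, c=M2/2=-175/102, d=(M3−M2)/(6·3)=709/2295, b=Δ2−h2·(2M2+M3)/6=31/30
seg 3: a=-2, c=M3/2=181/170, d=(M4−M3)/(6·2)=-181/1020, b=Δ3−h3·(2M3+M4)/6=-469/510
t_q=3/2 → seg 0, τ=3/2; S=5+-3133/510·τ+0·τ²+419/1020·τ³=-7693/2720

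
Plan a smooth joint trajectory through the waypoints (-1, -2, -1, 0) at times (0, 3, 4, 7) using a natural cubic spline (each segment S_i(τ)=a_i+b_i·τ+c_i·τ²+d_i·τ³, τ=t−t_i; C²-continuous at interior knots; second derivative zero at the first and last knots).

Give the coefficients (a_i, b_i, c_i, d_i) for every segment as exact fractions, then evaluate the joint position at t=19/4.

  seg 0: a=-1 b=-55/63 c=0 d=34/567
  seg 1: a=-2 b=47/63 c=34/63 d=-2/7
  seg 2: a=-1 b=61/63 c=-20/63 d=20/567
S(19/4) = -7/16

Δ: Δ0=-1/3, Δ1=1, Δ2=1/3
row 1: diag=8, rhs=8; c'=1/8, d'=1
row 2: denom=8−1·1/8=63/8; d'=(-4−1·1)/(63/8)=-40/63
back: M2=-40/63
back: M1=1−1/8·-40/63=68/63
M: M0=0, M1=68/63, M2=-40/63, M3=0
seg 0: a=-1, c=M0/2=0, d=(M1−M0)/(6·3)=34/567, b=Δ0−h0·(2M0+M1)/6=-55/63
seg 1: a=-2, c=M1/2=34/63, d=(M2−M1)/(6·1)=-2/7, b=Δ1−h1·(2M1+M2)/6=47/63
seg 2: a=-1, c=M2/2=-20/63, d=(M3−M2)/(6·3)=20/567, b=Δ2−h2·(2M2+M3)/6=61/63
t_q=19/4 → seg 2, τ=3/4; S=-1+61/63·τ+-20/63·τ²+20/567·τ³=-7/16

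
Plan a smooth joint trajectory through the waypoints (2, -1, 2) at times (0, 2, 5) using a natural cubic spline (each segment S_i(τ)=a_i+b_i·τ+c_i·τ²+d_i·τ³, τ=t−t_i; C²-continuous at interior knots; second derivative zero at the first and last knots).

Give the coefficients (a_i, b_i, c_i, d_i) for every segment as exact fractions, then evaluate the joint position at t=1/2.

  seg 0: a=2 b=-2 c=0 d=1/8
  seg 1: a=-1 b=-1/2 c=3/4 d=-1/12
S(1/2) = 65/64

Δ: Δ0=-3/2, Δ1=1
row 1: diag=10, rhs=15; c'=3/10, d'=3/2
back: M1=3/2
M: M0=0, M1=3/2, M2=0
seg 0: a=2, c=M0/2=0, d=(M1−M0)/(6·2)=1/8, b=Δ0−h0·(2M0+M1)/6=-2
seg 1: a=-1, c=M1/2=3/4, d=(M2−M1)/(6·3)=-1/12, b=Δ1−h1·(2M1+M2)/6=-1/2
t_q=1/2 → seg 0, τ=1/2; S=2+-2·τ+0·τ²+1/8·τ³=65/64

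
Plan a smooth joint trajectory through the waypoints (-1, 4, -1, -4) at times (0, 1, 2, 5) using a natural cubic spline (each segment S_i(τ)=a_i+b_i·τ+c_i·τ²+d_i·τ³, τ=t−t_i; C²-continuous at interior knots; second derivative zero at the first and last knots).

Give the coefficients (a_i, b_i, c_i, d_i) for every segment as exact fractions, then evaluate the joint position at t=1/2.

Δ: Δ0=5, Δ1=-5, Δ2=-1
row 1: diag=4, rhs=-60; c'=1/4, d'=-15
row 2: denom=8−1·1/4=31/4; d'=(24−1·-15)/(31/4)=156/31
back: M2=156/31
back: M1=-15−1/4·156/31=-504/31
M: M0=0, M1=-504/31, M2=156/31, M3=0
seg 0: a=-1, c=M0/2=0, d=(M1−M0)/(6·1)=-84/31, b=Δ0−h0·(2M0+M1)/6=239/31
seg 1: a=4, c=M1/2=-252/31, d=(M2−M1)/(6·1)=110/31, b=Δ1−h1·(2M1+M2)/6=-13/31
seg 2: a=-1, c=M2/2=78/31, d=(M3−M2)/(6·3)=-26/93, b=Δ2−h2·(2M2+M3)/6=-187/31
t_q=1/2 → seg 0, τ=1/2; S=-1+239/31·τ+0·τ²+-84/31·τ³=78/31

  seg 0: a=-1 b=239/31 c=0 d=-84/31
  seg 1: a=4 b=-13/31 c=-252/31 d=110/31
  seg 2: a=-1 b=-187/31 c=78/31 d=-26/93
S(1/2) = 78/31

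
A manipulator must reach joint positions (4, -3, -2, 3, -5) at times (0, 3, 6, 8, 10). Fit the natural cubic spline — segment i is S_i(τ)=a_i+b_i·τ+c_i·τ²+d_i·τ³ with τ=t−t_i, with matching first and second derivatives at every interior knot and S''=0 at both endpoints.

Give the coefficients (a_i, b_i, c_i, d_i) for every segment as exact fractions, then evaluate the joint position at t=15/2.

  seg 0: a=4 b=-153/56 c=0 d=67/1512
  seg 1: a=-3 b=-43/28 c=67/168 d=113/1512
  seg 2: a=-2 b=23/8 c=15/14 d=-141/224
  seg 3: a=3 b=-11/28 c=-303/112 d=101/224
S(15/2) = 4657/1792

Δ: Δ0=-7/3, Δ1=1/3, Δ2=5/2, Δ3=-4
row 1: diag=12, rhs=16; c'=1/4, d'=4/3
row 2: denom=10−3·1/4=37/4; d'=(13−3·4/3)/(37/4)=36/37
row 3: denom=8−2·8/37=280/37; d'=(-39−2·36/37)/(280/37)=-303/56
back: M3=-303/56
back: M2=36/37−8/37·-303/56=15/7
back: M1=4/3−1/4·15/7=67/84
M: M0=0, M1=67/84, M2=15/7, M3=-303/56, M4=0
seg 0: a=4, c=M0/2=0, d=(M1−M0)/(6·3)=67/1512, b=Δ0−h0·(2M0+M1)/6=-153/56
seg 1: a=-3, c=M1/2=67/168, d=(M2−M1)/(6·3)=113/1512, b=Δ1−h1·(2M1+M2)/6=-43/28
seg 2: a=-2, c=M2/2=15/14, d=(M3−M2)/(6·2)=-141/224, b=Δ2−h2·(2M2+M3)/6=23/8
seg 3: a=3, c=M3/2=-303/112, d=(M4−M3)/(6·2)=101/224, b=Δ3−h3·(2M3+M4)/6=-11/28
t_q=15/2 → seg 2, τ=3/2; S=-2+23/8·τ+15/14·τ²+-141/224·τ³=4657/1792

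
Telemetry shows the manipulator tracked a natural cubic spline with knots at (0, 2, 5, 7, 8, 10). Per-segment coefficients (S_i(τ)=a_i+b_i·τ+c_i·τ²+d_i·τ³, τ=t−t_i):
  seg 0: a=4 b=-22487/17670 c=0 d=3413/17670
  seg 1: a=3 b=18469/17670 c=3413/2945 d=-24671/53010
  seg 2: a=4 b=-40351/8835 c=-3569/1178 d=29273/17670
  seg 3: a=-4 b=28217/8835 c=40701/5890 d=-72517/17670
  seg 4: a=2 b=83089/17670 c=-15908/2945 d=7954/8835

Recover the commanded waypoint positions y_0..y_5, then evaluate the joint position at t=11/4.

y_0=4 y_1=3 y_2=4 y_3=-4 y_4=2 y_5=-3
S(11/4) = 1598107/376960

y_0 = S_0(0) = a_0 = 4
y_1 = S_1(0) = a_1 = 3
y_2 = S_2(0) = a_2 = 4
y_3 = S_3(0) = a_3 = -4
y_4 = S_4(0) = a_4 = 2
y_5 = S_4(2) = -3
t_q=11/4 is in segment 1 (τ=3/4); S_1(τ)=1598107/376960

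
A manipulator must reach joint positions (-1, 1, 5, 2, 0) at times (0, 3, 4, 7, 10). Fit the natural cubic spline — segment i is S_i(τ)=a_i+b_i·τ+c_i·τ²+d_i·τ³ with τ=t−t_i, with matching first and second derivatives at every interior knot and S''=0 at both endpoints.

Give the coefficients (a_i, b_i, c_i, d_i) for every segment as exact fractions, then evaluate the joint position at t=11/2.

  seg 0: a=-1 b=-199/228 c=0 d=13/76
  seg 1: a=1 b=427/114 c=117/76 d=-293/228
  seg 2: a=5 b=677/228 c=-44/19 d=679/2052
  seg 3: a=2 b=-227/114 c=151/228 d=-151/2052
S(11/2) = 3259/608

Δ: Δ0=2/3, Δ1=4, Δ2=-1, Δ3=-2/3
row 1: diag=8, rhs=20; c'=1/8, d'=5/2
row 2: denom=8−1·1/8=63/8; d'=(-30−1·5/2)/(63/8)=-260/63
row 3: denom=12−3·8/21=76/7; d'=(2−3·-260/63)/(76/7)=151/114
back: M3=151/114
back: M2=-260/63−8/21·151/114=-88/19
back: M1=5/2−1/8·-88/19=117/38
M: M0=0, M1=117/38, M2=-88/19, M3=151/114, M4=0
seg 0: a=-1, c=M0/2=0, d=(M1−M0)/(6·3)=13/76, b=Δ0−h0·(2M0+M1)/6=-199/228
seg 1: a=1, c=M1/2=117/76, d=(M2−M1)/(6·1)=-293/228, b=Δ1−h1·(2M1+M2)/6=427/114
seg 2: a=5, c=M2/2=-44/19, d=(M3−M2)/(6·3)=679/2052, b=Δ2−h2·(2M2+M3)/6=677/228
seg 3: a=2, c=M3/2=151/228, d=(M4−M3)/(6·3)=-151/2052, b=Δ3−h3·(2M3+M4)/6=-227/114
t_q=11/2 → seg 2, τ=3/2; S=5+677/228·τ+-44/19·τ²+679/2052·τ³=3259/608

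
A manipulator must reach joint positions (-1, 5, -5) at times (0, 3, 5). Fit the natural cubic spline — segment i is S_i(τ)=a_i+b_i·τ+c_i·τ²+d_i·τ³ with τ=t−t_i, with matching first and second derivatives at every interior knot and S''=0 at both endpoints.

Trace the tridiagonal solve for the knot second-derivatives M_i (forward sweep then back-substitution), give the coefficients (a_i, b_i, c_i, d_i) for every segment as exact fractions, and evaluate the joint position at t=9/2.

Δ: Δ0=2, Δ1=-5
row 1: diag=10, rhs=-42; c'=1/5, d'=-21/5
back: M1=-21/5
M: M0=0, M1=-21/5, M2=0
seg 0: a=-1, c=M0/2=0, d=(M1−M0)/(6·3)=-7/30, b=Δ0−h0·(2M0+M1)/6=41/10
seg 1: a=5, c=M1/2=-21/10, d=(M2−M1)/(6·2)=7/20, b=Δ1−h1·(2M1+M2)/6=-11/5
t_q=9/2 → seg 1, τ=3/2; S=5+-11/5·τ+-21/10·τ²+7/20·τ³=-59/32

  seg 0: a=-1 b=41/10 c=0 d=-7/30
  seg 1: a=5 b=-11/5 c=-21/10 d=7/20
S(9/2) = -59/32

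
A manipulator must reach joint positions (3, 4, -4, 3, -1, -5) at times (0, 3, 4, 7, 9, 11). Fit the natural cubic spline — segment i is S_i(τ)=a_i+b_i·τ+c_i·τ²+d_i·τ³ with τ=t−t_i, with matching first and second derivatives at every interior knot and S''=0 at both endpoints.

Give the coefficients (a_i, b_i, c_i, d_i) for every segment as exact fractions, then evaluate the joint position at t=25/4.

Δ: Δ0=1/3, Δ1=-8, Δ2=7/3, Δ3=-2, Δ4=-2
row 1: diag=8, rhs=-50; c'=1/8, d'=-25/4
row 2: denom=8−1·1/8=63/8; d'=(62−1·-25/4)/(63/8)=26/3
row 3: denom=10−3·8/21=62/7; d'=(-26−3·26/3)/(62/7)=-182/31
row 4: denom=8−2·7/31=234/31; d'=(0−2·-182/31)/(234/31)=14/9
back: M4=14/9
back: M3=-182/31−7/31·14/9=-56/9
back: M2=26/3−8/21·-56/9=298/27
back: M1=-25/4−1/8·298/27=-206/27
M: M0=0, M1=-206/27, M2=298/27, M3=-56/9, M4=14/9, M5=0
seg 0: a=3, c=M0/2=0, d=(M1−M0)/(6·3)=-103/243, b=Δ0−h0·(2M0+M1)/6=112/27
seg 1: a=4, c=M1/2=-103/27, d=(M2−M1)/(6·1)=28/9, b=Δ1−h1·(2M1+M2)/6=-197/27
seg 2: a=-4, c=M2/2=149/27, d=(M3−M2)/(6·3)=-233/243, b=Δ2−h2·(2M2+M3)/6=-151/27
seg 3: a=3, c=M3/2=-28/9, d=(M4−M3)/(6·2)=35/54, b=Δ3−h3·(2M3+M4)/6=44/27
seg 4: a=-1, c=M4/2=7/9, d=(M5−M4)/(6·2)=-7/54, b=Δ4−h4·(2M4+M5)/6=-82/27
t_q=25/4 → seg 2, τ=9/4; S=-4+-151/27·τ+149/27·τ²+-233/243·τ³=83/192

  seg 0: a=3 b=112/27 c=0 d=-103/243
  seg 1: a=4 b=-197/27 c=-103/27 d=28/9
  seg 2: a=-4 b=-151/27 c=149/27 d=-233/243
  seg 3: a=3 b=44/27 c=-28/9 d=35/54
  seg 4: a=-1 b=-82/27 c=7/9 d=-7/54
S(25/4) = 83/192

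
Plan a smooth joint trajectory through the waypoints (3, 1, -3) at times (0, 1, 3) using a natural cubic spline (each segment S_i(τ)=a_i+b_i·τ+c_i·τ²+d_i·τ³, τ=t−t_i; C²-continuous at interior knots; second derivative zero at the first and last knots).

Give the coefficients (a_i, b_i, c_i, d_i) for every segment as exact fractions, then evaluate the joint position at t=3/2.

  seg 0: a=3 b=-2 c=0 d=0
  seg 1: a=1 b=-2 c=0 d=0
S(3/2) = 0

Δ: Δ0=-2, Δ1=-2
row 1: diag=6, rhs=0; c'=1/3, d'=0
back: M1=0
M: M0=0, M1=0, M2=0
seg 0: a=3, c=M0/2=0, d=(M1−M0)/(6·1)=0, b=Δ0−h0·(2M0+M1)/6=-2
seg 1: a=1, c=M1/2=0, d=(M2−M1)/(6·2)=0, b=Δ1−h1·(2M1+M2)/6=-2
t_q=3/2 → seg 1, τ=1/2; S=1+-2·τ+0·τ²+0·τ³=0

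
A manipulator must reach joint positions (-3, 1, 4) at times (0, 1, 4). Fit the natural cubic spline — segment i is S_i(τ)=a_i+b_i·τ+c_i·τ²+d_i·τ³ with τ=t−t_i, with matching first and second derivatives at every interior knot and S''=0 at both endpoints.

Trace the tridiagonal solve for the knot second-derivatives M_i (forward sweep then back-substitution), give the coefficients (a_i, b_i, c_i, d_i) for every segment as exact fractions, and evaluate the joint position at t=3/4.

Δ: Δ0=4, Δ1=1
row 1: diag=8, rhs=-18; c'=3/8, d'=-9/4
back: M1=-9/4
M: M0=0, M1=-9/4, M2=0
seg 0: a=-3, c=M0/2=0, d=(M1−M0)/(6·1)=-3/8, b=Δ0−h0·(2M0+M1)/6=35/8
seg 1: a=1, c=M1/2=-9/8, d=(M2−M1)/(6·3)=1/8, b=Δ1−h1·(2M1+M2)/6=13/4
t_q=3/4 → seg 0, τ=3/4; S=-3+35/8·τ+0·τ²+-3/8·τ³=63/512

  seg 0: a=-3 b=35/8 c=0 d=-3/8
  seg 1: a=1 b=13/4 c=-9/8 d=1/8
S(3/4) = 63/512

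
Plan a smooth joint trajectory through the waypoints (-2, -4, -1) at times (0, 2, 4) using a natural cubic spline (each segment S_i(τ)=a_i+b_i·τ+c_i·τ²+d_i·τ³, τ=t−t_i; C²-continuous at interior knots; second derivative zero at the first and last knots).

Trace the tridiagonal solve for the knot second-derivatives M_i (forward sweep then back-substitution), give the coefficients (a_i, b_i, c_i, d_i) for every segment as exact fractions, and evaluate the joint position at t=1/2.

Δ: Δ0=-1, Δ1=3/2
row 1: diag=8, rhs=15; c'=1/4, d'=15/8
back: M1=15/8
M: M0=0, M1=15/8, M2=0
seg 0: a=-2, c=M0/2=0, d=(M1−M0)/(6·2)=5/32, b=Δ0−h0·(2M0+M1)/6=-13/8
seg 1: a=-4, c=M1/2=15/16, d=(M2−M1)/(6·2)=-5/32, b=Δ1−h1·(2M1+M2)/6=1/4
t_q=1/2 → seg 0, τ=1/2; S=-2+-13/8·τ+0·τ²+5/32·τ³=-715/256

  seg 0: a=-2 b=-13/8 c=0 d=5/32
  seg 1: a=-4 b=1/4 c=15/16 d=-5/32
S(1/2) = -715/256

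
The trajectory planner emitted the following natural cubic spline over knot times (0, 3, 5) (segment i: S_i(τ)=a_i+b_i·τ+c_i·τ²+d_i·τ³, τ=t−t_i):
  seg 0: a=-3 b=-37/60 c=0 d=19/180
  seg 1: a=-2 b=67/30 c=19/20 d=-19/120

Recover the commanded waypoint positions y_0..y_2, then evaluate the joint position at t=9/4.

y_0=-3 y_1=-2 y_2=5
S(9/4) = -4077/1280

y_0 = S_0(0) = a_0 = -3
y_1 = S_1(0) = a_1 = -2
y_2 = S_1(2) = 5
t_q=9/4 is in segment 0 (τ=9/4); S_0(τ)=-4077/1280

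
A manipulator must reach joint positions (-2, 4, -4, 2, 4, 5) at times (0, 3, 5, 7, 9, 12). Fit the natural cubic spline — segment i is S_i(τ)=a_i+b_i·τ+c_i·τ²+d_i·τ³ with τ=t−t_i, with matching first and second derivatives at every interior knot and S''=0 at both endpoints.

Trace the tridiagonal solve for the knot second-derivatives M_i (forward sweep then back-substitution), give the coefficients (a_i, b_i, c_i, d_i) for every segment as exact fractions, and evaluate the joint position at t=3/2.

  seg 0: a=-2 b=3049/672 c=0 d=-1705/6048
  seg 1: a=4 b=-1033/336 c=-1705/672 d=697/672
  seg 2: a=-4 b=-87/112 c=2477/672 d=-151/168
  seg 3: a=2 b=1069/336 c=-1147/672 d=69/224
  seg 4: a=4 b=17/336 c=95/672 d=-95/6048
S(3/2) = 6907/1792

Δ: Δ0=2, Δ1=-4, Δ2=3, Δ3=1, Δ4=1/3
row 1: diag=10, rhs=-36; c'=1/5, d'=-18/5
row 2: denom=8−2·1/5=38/5; d'=(42−2·-18/5)/(38/5)=123/19
row 3: denom=8−2·5/19=142/19; d'=(-12−2·123/19)/(142/19)=-237/71
row 4: denom=10−2·19/71=672/71; d'=(-4−2·-237/71)/(672/71)=95/336
back: M4=95/336
back: M3=-237/71−19/71·95/336=-1147/336
back: M2=123/19−5/19·-1147/336=2477/336
back: M1=-18/5−1/5·2477/336=-1705/336
M: M0=0, M1=-1705/336, M2=2477/336, M3=-1147/336, M4=95/336, M5=0
seg 0: a=-2, c=M0/2=0, d=(M1−M0)/(6·3)=-1705/6048, b=Δ0−h0·(2M0+M1)/6=3049/672
seg 1: a=4, c=M1/2=-1705/672, d=(M2−M1)/(6·2)=697/672, b=Δ1−h1·(2M1+M2)/6=-1033/336
seg 2: a=-4, c=M2/2=2477/672, d=(M3−M2)/(6·2)=-151/168, b=Δ2−h2·(2M2+M3)/6=-87/112
seg 3: a=2, c=M3/2=-1147/672, d=(M4−M3)/(6·2)=69/224, b=Δ3−h3·(2M3+M4)/6=1069/336
seg 4: a=4, c=M4/2=95/672, d=(M5−M4)/(6·3)=-95/6048, b=Δ4−h4·(2M4+M5)/6=17/336
t_q=3/2 → seg 0, τ=3/2; S=-2+3049/672·τ+0·τ²+-1705/6048·τ³=6907/1792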